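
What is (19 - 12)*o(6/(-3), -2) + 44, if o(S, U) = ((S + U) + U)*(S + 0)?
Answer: 128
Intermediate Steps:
o(S, U) = S*(S + 2*U) (o(S, U) = (S + 2*U)*S = S*(S + 2*U))
(19 - 12)*o(6/(-3), -2) + 44 = (19 - 12)*((6/(-3))*(6/(-3) + 2*(-2))) + 44 = 7*((6*(-⅓))*(6*(-⅓) - 4)) + 44 = 7*(-2*(-2 - 4)) + 44 = 7*(-2*(-6)) + 44 = 7*12 + 44 = 84 + 44 = 128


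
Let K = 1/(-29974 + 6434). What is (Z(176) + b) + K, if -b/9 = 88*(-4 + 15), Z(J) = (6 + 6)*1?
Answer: -204798001/23540 ≈ -8700.0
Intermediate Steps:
Z(J) = 12 (Z(J) = 12*1 = 12)
b = -8712 (b = -792*(-4 + 15) = -792*11 = -9*968 = -8712)
K = -1/23540 (K = 1/(-23540) = -1/23540 ≈ -4.2481e-5)
(Z(176) + b) + K = (12 - 8712) - 1/23540 = -8700 - 1/23540 = -204798001/23540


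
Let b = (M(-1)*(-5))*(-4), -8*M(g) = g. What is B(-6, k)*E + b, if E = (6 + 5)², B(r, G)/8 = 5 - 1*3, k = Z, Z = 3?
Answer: 3877/2 ≈ 1938.5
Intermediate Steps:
k = 3
M(g) = -g/8
B(r, G) = 16 (B(r, G) = 8*(5 - 1*3) = 8*(5 - 3) = 8*2 = 16)
E = 121 (E = 11² = 121)
b = 5/2 (b = (-⅛*(-1)*(-5))*(-4) = ((⅛)*(-5))*(-4) = -5/8*(-4) = 5/2 ≈ 2.5000)
B(-6, k)*E + b = 16*121 + 5/2 = 1936 + 5/2 = 3877/2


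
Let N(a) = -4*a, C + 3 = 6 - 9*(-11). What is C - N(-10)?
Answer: 62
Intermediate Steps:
C = 102 (C = -3 + (6 - 9*(-11)) = -3 + (6 + 99) = -3 + 105 = 102)
C - N(-10) = 102 - (-4)*(-10) = 102 - 1*40 = 102 - 40 = 62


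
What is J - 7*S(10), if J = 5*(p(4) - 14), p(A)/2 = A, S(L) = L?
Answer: -100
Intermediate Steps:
p(A) = 2*A
J = -30 (J = 5*(2*4 - 14) = 5*(8 - 14) = 5*(-6) = -30)
J - 7*S(10) = -30 - 7*10 = -30 - 70 = -100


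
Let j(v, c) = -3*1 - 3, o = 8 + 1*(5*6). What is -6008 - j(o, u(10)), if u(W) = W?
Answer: -6002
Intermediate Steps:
o = 38 (o = 8 + 1*30 = 8 + 30 = 38)
j(v, c) = -6 (j(v, c) = -3 - 3 = -6)
-6008 - j(o, u(10)) = -6008 - 1*(-6) = -6008 + 6 = -6002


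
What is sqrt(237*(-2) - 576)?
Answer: 5*I*sqrt(42) ≈ 32.404*I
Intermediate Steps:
sqrt(237*(-2) - 576) = sqrt(-474 - 576) = sqrt(-1050) = 5*I*sqrt(42)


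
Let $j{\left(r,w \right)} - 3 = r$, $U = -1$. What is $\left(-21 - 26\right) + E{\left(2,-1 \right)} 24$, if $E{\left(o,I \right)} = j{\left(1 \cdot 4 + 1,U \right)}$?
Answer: $145$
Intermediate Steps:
$j{\left(r,w \right)} = 3 + r$
$E{\left(o,I \right)} = 8$ ($E{\left(o,I \right)} = 3 + \left(1 \cdot 4 + 1\right) = 3 + \left(4 + 1\right) = 3 + 5 = 8$)
$\left(-21 - 26\right) + E{\left(2,-1 \right)} 24 = \left(-21 - 26\right) + 8 \cdot 24 = \left(-21 - 26\right) + 192 = -47 + 192 = 145$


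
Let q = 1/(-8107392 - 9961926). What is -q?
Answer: 1/18069318 ≈ 5.5342e-8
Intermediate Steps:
q = -1/18069318 (q = 1/(-18069318) = -1/18069318 ≈ -5.5342e-8)
-q = -1*(-1/18069318) = 1/18069318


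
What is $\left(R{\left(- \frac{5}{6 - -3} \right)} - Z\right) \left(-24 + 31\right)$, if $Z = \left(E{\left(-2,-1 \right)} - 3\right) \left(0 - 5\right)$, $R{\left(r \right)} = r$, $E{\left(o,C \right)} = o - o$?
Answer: $- \frac{980}{9} \approx -108.89$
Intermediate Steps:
$E{\left(o,C \right)} = 0$
$Z = 15$ ($Z = \left(0 - 3\right) \left(0 - 5\right) = \left(-3\right) \left(-5\right) = 15$)
$\left(R{\left(- \frac{5}{6 - -3} \right)} - Z\right) \left(-24 + 31\right) = \left(- \frac{5}{6 - -3} - 15\right) \left(-24 + 31\right) = \left(- \frac{5}{6 + 3} - 15\right) 7 = \left(- \frac{5}{9} - 15\right) 7 = \left(- \frac{140}{9}\right) 7 = - \frac{980}{9}$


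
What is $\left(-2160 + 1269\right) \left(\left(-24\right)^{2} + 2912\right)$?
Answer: $-3107808$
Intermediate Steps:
$\left(-2160 + 1269\right) \left(\left(-24\right)^{2} + 2912\right) = - 891 \left(576 + 2912\right) = \left(-891\right) 3488 = -3107808$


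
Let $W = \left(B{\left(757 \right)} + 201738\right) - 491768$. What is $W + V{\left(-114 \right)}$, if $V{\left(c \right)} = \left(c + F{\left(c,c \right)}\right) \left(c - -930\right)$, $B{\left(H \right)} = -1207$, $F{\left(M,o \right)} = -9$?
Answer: $-391605$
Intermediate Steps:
$W = -291237$ ($W = \left(-1207 + 201738\right) - 491768 = 200531 - 491768 = -291237$)
$V{\left(c \right)} = \left(-9 + c\right) \left(930 + c\right)$ ($V{\left(c \right)} = \left(c - 9\right) \left(c - -930\right) = \left(-9 + c\right) \left(c + 930\right) = \left(-9 + c\right) \left(930 + c\right)$)
$W + V{\left(-114 \right)} = -291237 + \left(-8370 + \left(-114\right)^{2} + 921 \left(-114\right)\right) = -291237 - 100368 = -391605$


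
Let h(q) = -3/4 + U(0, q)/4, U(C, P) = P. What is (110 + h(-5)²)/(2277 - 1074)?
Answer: 38/401 ≈ 0.094763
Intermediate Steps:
h(q) = -¾ + q/4 (h(q) = -3/4 + q/4 = -3*¼ + q*(¼) = -¾ + q/4)
(110 + h(-5)²)/(2277 - 1074) = (110 + (-¾ + (¼)*(-5))²)/(2277 - 1074) = (110 + (-¾ - 5/4)²)/1203 = (110 + (-2)²)*(1/1203) = (110 + 4)*(1/1203) = 114*(1/1203) = 38/401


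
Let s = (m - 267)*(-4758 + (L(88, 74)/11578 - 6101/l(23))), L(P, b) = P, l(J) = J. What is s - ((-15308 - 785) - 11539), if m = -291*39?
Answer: 7772821210352/133147 ≈ 5.8378e+7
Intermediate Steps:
m = -11349
s = 7769142092448/133147 (s = (-11349 - 267)*(-4758 + (88/11578 - 6101/23)) = -11616*(-4758 + (88*(1/11578) - 6101*1/23)) = -11616*(-4758 + (44/5789 - 6101/23)) = -11616*(-4758 - 35317677/133147) = -11616*(-668831103/133147) = 7769142092448/133147 ≈ 5.8350e+7)
s - ((-15308 - 785) - 11539) = 7769142092448/133147 - ((-15308 - 785) - 11539) = 7769142092448/133147 - (-16093 - 11539) = 7769142092448/133147 - 1*(-27632) = 7769142092448/133147 + 27632 = 7772821210352/133147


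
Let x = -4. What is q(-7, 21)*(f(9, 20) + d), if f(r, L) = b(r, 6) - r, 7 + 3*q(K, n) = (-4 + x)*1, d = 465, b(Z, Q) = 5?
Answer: -2305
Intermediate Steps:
q(K, n) = -5 (q(K, n) = -7/3 + ((-4 - 4)*1)/3 = -7/3 + (-8*1)/3 = -7/3 + (⅓)*(-8) = -7/3 - 8/3 = -5)
f(r, L) = 5 - r
q(-7, 21)*(f(9, 20) + d) = -5*((5 - 1*9) + 465) = -5*((5 - 9) + 465) = -5*(-4 + 465) = -5*461 = -2305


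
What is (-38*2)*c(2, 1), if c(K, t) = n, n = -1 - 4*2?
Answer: 684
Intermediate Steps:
n = -9 (n = -1 - 8 = -9)
c(K, t) = -9
(-38*2)*c(2, 1) = -38*2*(-9) = -76*(-9) = 684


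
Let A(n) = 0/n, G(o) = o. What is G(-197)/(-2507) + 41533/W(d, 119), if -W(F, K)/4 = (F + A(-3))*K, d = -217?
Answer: 124471755/258953044 ≈ 0.48067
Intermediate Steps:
A(n) = 0
W(F, K) = -4*F*K (W(F, K) = -4*(F + 0)*K = -4*F*K)
G(-197)/(-2507) + 41533/W(d, 119) = -197/(-2507) + 41533/((-4*(-217)*119)) = -197*(-1/2507) + 41533/103292 = 197/2507 + 41533*(1/103292) = 197/2507 + 41533/103292 = 124471755/258953044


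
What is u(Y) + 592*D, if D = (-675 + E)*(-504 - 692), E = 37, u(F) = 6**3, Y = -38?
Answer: 451724632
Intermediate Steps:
u(F) = 216
D = 763048 (D = (-675 + 37)*(-504 - 692) = -638*(-1196) = 763048)
u(Y) + 592*D = 216 + 592*763048 = 216 + 451724416 = 451724632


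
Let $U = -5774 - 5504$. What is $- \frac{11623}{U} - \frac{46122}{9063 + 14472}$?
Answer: $- \frac{82205537}{88475910} \approx -0.92913$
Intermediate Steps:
$U = -11278$
$- \frac{11623}{U} - \frac{46122}{9063 + 14472} = - \frac{11623}{-11278} - \frac{46122}{9063 + 14472} = \left(-11623\right) \left(- \frac{1}{11278}\right) - \frac{46122}{23535} = \frac{11623}{11278} - \frac{15374}{7845} = - \frac{82205537}{88475910}$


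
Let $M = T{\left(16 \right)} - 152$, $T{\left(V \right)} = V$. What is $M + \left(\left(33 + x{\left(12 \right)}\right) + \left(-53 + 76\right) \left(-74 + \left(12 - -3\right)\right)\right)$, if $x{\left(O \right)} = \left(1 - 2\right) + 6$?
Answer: $-1455$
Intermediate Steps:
$x{\left(O \right)} = 5$ ($x{\left(O \right)} = -1 + 6 = 5$)
$M = -136$ ($M = 16 - 152 = -136$)
$M + \left(\left(33 + x{\left(12 \right)}\right) + \left(-53 + 76\right) \left(-74 + \left(12 - -3\right)\right)\right) = -136 + \left(\left(33 + 5\right) + \left(-53 + 76\right) \left(-74 + \left(12 - -3\right)\right)\right) = -136 + \left(38 + 23 \left(-74 + \left(12 + 3\right)\right)\right) = -136 + \left(38 + 23 \left(-74 + 15\right)\right) = -136 + \left(38 + 23 \left(-59\right)\right) = -136 + \left(38 - 1357\right) = -136 - 1319 = -1455$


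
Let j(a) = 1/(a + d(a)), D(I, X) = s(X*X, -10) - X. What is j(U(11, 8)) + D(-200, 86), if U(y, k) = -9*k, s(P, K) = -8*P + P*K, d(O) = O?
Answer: -19182817/144 ≈ -1.3321e+5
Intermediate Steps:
s(P, K) = -8*P + K*P
D(I, X) = -X - 18*X² (D(I, X) = (X*X)*(-8 - 10) - X = X²*(-18) - X = -18*X² - X = -X - 18*X²)
j(a) = 1/(2*a) (j(a) = 1/(a + a) = 1/(2*a))
j(U(11, 8)) + D(-200, 86) = 1/(2*((-9*8))) + 86*(-1 - 18*86) = (½)/(-72) + 86*(-1 - 1548) = (½)*(-1/72) + 86*(-1549) = -1/144 - 133214 = -19182817/144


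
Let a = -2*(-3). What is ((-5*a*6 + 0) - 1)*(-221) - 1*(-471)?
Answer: 40472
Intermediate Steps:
a = 6
((-5*a*6 + 0) - 1)*(-221) - 1*(-471) = ((-5*6*6 + 0) - 1)*(-221) - 1*(-471) = ((-30*6 + 0) - 1)*(-221) + 471 = ((-180 + 0) - 1)*(-221) + 471 = (-180 - 1)*(-221) + 471 = -181*(-221) + 471 = 40001 + 471 = 40472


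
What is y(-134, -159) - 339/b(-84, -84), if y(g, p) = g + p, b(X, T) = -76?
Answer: -21929/76 ≈ -288.54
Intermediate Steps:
y(-134, -159) - 339/b(-84, -84) = (-134 - 159) - 339/(-76) = -293 - 339*(-1)/76 = -293 - 1*(-339/76) = -293 + 339/76 = -21929/76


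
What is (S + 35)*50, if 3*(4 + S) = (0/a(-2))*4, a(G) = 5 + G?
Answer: 1550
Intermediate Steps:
S = -4 (S = -4 + ((0/(5 - 2))*4)/3 = -4 + ((0/3)*4)/3 = -4 + ((0*(⅓))*4)/3 = -4 + (0*4)/3 = -4 + (⅓)*0 = -4 + 0 = -4)
(S + 35)*50 = (-4 + 35)*50 = 31*50 = 1550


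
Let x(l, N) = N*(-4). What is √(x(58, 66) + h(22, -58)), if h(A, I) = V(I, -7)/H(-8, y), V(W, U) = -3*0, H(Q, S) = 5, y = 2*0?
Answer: 2*I*√66 ≈ 16.248*I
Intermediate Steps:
y = 0
V(W, U) = 0
h(A, I) = 0 (h(A, I) = 0/5 = 0*(⅕) = 0)
x(l, N) = -4*N
√(x(58, 66) + h(22, -58)) = √(-4*66 + 0) = √(-264 + 0) = √(-264) = 2*I*√66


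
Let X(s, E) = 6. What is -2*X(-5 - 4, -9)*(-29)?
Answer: 348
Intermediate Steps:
-2*X(-5 - 4, -9)*(-29) = -2*6*(-29) = -12*(-29) = 348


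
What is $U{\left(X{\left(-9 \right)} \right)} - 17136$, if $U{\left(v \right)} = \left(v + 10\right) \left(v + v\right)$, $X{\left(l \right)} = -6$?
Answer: $-17184$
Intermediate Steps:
$U{\left(v \right)} = 2 v \left(10 + v\right)$ ($U{\left(v \right)} = \left(10 + v\right) 2 v = 2 v \left(10 + v\right)$)
$U{\left(X{\left(-9 \right)} \right)} - 17136 = 2 \left(-6\right) \left(10 - 6\right) - 17136 = 2 \left(-6\right) 4 - 17136 = -48 - 17136 = -17184$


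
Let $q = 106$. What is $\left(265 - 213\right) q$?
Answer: $5512$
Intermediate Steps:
$\left(265 - 213\right) q = \left(265 - 213\right) 106 = 52 \cdot 106 = 5512$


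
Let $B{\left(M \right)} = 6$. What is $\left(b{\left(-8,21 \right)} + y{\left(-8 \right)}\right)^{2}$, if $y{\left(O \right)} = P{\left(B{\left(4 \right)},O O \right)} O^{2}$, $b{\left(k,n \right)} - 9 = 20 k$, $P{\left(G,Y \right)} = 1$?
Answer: $7569$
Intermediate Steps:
$b{\left(k,n \right)} = 9 + 20 k$
$y{\left(O \right)} = O^{2}$ ($y{\left(O \right)} = 1 O^{2} = O^{2}$)
$\left(b{\left(-8,21 \right)} + y{\left(-8 \right)}\right)^{2} = \left(\left(9 + 20 \left(-8\right)\right) + \left(-8\right)^{2}\right)^{2} = \left(\left(9 - 160\right) + 64\right)^{2} = \left(-151 + 64\right)^{2} = \left(-87\right)^{2} = 7569$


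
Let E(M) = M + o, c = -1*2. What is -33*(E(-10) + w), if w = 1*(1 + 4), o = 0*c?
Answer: 165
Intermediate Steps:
c = -2
o = 0 (o = 0*(-2) = 0)
w = 5 (w = 1*5 = 5)
E(M) = M (E(M) = M + 0 = M)
-33*(E(-10) + w) = -33*(-10 + 5) = -33*(-5) = 165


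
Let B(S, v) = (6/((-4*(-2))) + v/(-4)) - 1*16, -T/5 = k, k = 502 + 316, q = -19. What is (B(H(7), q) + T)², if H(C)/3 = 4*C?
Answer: 67256401/4 ≈ 1.6814e+7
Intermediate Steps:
H(C) = 12*C (H(C) = 3*(4*C) = 12*C)
k = 818
T = -4090 (T = -5*818 = -4090)
B(S, v) = -61/4 - v/4 (B(S, v) = (6/8 + v*(-¼)) - 16 = (6*(⅛) - v/4) - 16 = (¾ - v/4) - 16 = -61/4 - v/4)
(B(H(7), q) + T)² = ((-61/4 - ¼*(-19)) - 4090)² = ((-61/4 + 19/4) - 4090)² = (-21/2 - 4090)² = (-8201/2)² = 67256401/4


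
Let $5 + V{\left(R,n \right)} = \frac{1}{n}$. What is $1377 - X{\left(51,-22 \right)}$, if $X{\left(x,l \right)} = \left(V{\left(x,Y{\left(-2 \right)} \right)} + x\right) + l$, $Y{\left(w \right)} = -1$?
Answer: $1354$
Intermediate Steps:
$V{\left(R,n \right)} = -5 + \frac{1}{n}$
$X{\left(x,l \right)} = -6 + l + x$ ($X{\left(x,l \right)} = \left(\left(-5 + \frac{1}{-1}\right) + x\right) + l = \left(\left(-5 - 1\right) + x\right) + l = \left(-6 + x\right) + l = -6 + l + x$)
$1377 - X{\left(51,-22 \right)} = 1377 - \left(-6 - 22 + 51\right) = 1377 - 23 = 1354$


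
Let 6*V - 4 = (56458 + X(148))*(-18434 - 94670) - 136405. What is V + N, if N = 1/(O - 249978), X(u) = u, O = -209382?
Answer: -490175509098001/459360 ≈ -1.0671e+9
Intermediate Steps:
V = -6402501425/6 (V = ⅔ + ((56458 + 148)*(-18434 - 94670) - 136405)/6 = ⅔ + (56606*(-113104) - 136405)/6 = ⅔ + (-6402365024 - 136405)/6 = ⅔ + (⅙)*(-6402501429) = ⅔ - 2134167143/2 = -6402501425/6 ≈ -1.0671e+9)
N = -1/459360 (N = 1/(-209382 - 249978) = 1/(-459360) = -1/459360 ≈ -2.1769e-6)
V + N = -6402501425/6 - 1/459360 = -490175509098001/459360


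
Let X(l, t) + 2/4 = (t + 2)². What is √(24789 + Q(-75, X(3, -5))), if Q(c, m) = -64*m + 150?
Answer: √24395 ≈ 156.19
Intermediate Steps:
X(l, t) = -½ + (2 + t)² (X(l, t) = -½ + (t + 2)² = -½ + (2 + t)²)
Q(c, m) = 150 - 64*m
√(24789 + Q(-75, X(3, -5))) = √(24789 + (150 - 64*(-½ + (2 - 5)²))) = √(24789 + (150 - 64*(-½ + (-3)²))) = √(24789 + (150 - 64*(-½ + 9))) = √(24789 + (150 - 64*17/2)) = √(24789 + (150 - 544)) = √(24789 - 394) = √24395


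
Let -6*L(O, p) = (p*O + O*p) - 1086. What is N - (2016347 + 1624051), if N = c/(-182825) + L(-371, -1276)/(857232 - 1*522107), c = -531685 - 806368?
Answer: -26765274711507844/7352307375 ≈ -3.6404e+6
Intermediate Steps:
L(O, p) = 181 - O*p/3 (L(O, p) = -((p*O + O*p) - 1086)/6 = -((O*p + O*p) - 1086)/6 = -(2*O*p - 1086)/6 = -(-1086 + 2*O*p)/6 = 181 - O*p/3)
c = -1338053
N = 50351827406/7352307375 (N = -1338053/(-182825) + (181 - 1/3*(-371)*(-1276))/(857232 - 1*522107) = -1338053*(-1/182825) + (181 - 473396/3)/(857232 - 522107) = 1338053/182825 - 472853/3/335125 = 1338053/182825 - 472853/3*1/335125 = 1338053/182825 - 472853/1005375 = 50351827406/7352307375 ≈ 6.8484)
N - (2016347 + 1624051) = 50351827406/7352307375 - (2016347 + 1624051) = 50351827406/7352307375 - 1*3640398 = 50351827406/7352307375 - 3640398 = -26765274711507844/7352307375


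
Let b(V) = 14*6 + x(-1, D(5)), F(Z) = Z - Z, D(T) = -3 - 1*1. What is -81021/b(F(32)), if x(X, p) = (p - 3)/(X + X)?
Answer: -162042/175 ≈ -925.95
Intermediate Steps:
D(T) = -4 (D(T) = -3 - 1 = -4)
x(X, p) = (-3 + p)/(2*X) (x(X, p) = (-3 + p)/((2*X)) = (-3 + p)*(1/(2*X)) = (-3 + p)/(2*X))
F(Z) = 0
b(V) = 175/2 (b(V) = 14*6 + (½)*(-3 - 4)/(-1) = 84 + (½)*(-1)*(-7) = 84 + 7/2 = 175/2)
-81021/b(F(32)) = -81021/175/2 = -81021*2/175 = -162042/175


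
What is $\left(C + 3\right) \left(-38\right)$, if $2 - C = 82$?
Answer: $2926$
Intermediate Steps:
$C = -80$ ($C = 2 - 82 = -80$)
$\left(C + 3\right) \left(-38\right) = \left(-80 + 3\right) \left(-38\right) = \left(-77\right) \left(-38\right) = 2926$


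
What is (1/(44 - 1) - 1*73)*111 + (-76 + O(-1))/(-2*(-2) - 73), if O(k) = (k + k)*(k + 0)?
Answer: -24030760/2967 ≈ -8099.3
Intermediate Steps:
O(k) = 2*k² (O(k) = (2*k)*k = 2*k²)
(1/(44 - 1) - 1*73)*111 + (-76 + O(-1))/(-2*(-2) - 73) = (1/(44 - 1) - 1*73)*111 + (-76 + 2*(-1)²)/(-2*(-2) - 73) = (1/43 - 73)*111 + (-76 + 2*1)/(4 - 73) = (1/43 - 73)*111 + (-76 + 2)/(-69) = -3138/43*111 - 74*(-1/69) = -348318/43 + 74/69 = -24030760/2967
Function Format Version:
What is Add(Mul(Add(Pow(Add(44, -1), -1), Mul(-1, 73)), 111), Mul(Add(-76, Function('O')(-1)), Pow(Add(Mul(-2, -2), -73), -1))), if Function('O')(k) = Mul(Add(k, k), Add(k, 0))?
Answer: Rational(-24030760, 2967) ≈ -8099.3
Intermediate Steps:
Function('O')(k) = Mul(2, Pow(k, 2)) (Function('O')(k) = Mul(Mul(2, k), k) = Mul(2, Pow(k, 2)))
Add(Mul(Add(Pow(Add(44, -1), -1), Mul(-1, 73)), 111), Mul(Add(-76, Function('O')(-1)), Pow(Add(Mul(-2, -2), -73), -1))) = Add(Mul(Add(Pow(Add(44, -1), -1), Mul(-1, 73)), 111), Mul(Add(-76, Mul(2, Pow(-1, 2))), Pow(Add(Mul(-2, -2), -73), -1))) = Add(Mul(Add(Pow(43, -1), -73), 111), Mul(Add(-76, Mul(2, 1)), Pow(Add(4, -73), -1))) = Add(Mul(Add(Rational(1, 43), -73), 111), Mul(Add(-76, 2), Pow(-69, -1))) = Add(Mul(Rational(-3138, 43), 111), Mul(-74, Rational(-1, 69))) = Add(Rational(-348318, 43), Rational(74, 69)) = Rational(-24030760, 2967)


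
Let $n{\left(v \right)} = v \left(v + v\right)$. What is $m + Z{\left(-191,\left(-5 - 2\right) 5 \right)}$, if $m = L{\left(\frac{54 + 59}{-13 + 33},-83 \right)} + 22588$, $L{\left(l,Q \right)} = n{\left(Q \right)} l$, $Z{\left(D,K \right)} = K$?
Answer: $\frac{1003987}{10} \approx 1.004 \cdot 10^{5}$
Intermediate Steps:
$n{\left(v \right)} = 2 v^{2}$ ($n{\left(v \right)} = v 2 v = 2 v^{2}$)
$L{\left(l,Q \right)} = 2 l Q^{2}$ ($L{\left(l,Q \right)} = 2 Q^{2} l = 2 l Q^{2}$)
$m = \frac{1004337}{10}$ ($m = 2 \frac{54 + 59}{-13 + 33} \left(-83\right)^{2} + 22588 = 2 \cdot \frac{113}{20} \cdot 6889 + 22588 = \frac{778457}{10} + 22588 = \frac{1004337}{10} \approx 1.0043 \cdot 10^{5}$)
$m + Z{\left(-191,\left(-5 - 2\right) 5 \right)} = \frac{1004337}{10} + \left(-5 - 2\right) 5 = \frac{1004337}{10} - 35 = \frac{1003987}{10}$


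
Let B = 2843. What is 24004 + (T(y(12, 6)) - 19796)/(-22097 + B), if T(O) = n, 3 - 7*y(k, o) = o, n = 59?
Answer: 154064251/6418 ≈ 24005.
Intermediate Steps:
y(k, o) = 3/7 - o/7
T(O) = 59
24004 + (T(y(12, 6)) - 19796)/(-22097 + B) = 24004 + (59 - 19796)/(-22097 + 2843) = 24004 - 19737/(-19254) = 24004 - 19737*(-1/19254) = 24004 + 6579/6418 = 154064251/6418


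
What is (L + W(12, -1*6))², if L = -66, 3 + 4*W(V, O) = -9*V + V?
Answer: 131769/16 ≈ 8235.6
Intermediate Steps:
W(V, O) = -¾ - 2*V (W(V, O) = -¾ + (-9*V + V)/4 = -¾ + (-8*V)/4 = -¾ - 2*V)
(L + W(12, -1*6))² = (-66 + (-¾ - 2*12))² = (-66 + (-¾ - 24))² = (-66 - 99/4)² = (-363/4)² = 131769/16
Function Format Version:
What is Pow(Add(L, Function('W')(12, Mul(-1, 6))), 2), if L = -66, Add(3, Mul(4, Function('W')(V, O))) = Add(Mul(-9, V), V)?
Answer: Rational(131769, 16) ≈ 8235.6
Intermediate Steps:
Function('W')(V, O) = Add(Rational(-3, 4), Mul(-2, V)) (Function('W')(V, O) = Add(Rational(-3, 4), Mul(Rational(1, 4), Add(Mul(-9, V), V))) = Add(Rational(-3, 4), Mul(Rational(1, 4), Mul(-8, V))) = Add(Rational(-3, 4), Mul(-2, V)))
Pow(Add(L, Function('W')(12, Mul(-1, 6))), 2) = Pow(Add(-66, Add(Rational(-3, 4), Mul(-2, 12))), 2) = Pow(Add(-66, Add(Rational(-3, 4), -24)), 2) = Pow(Add(-66, Rational(-99, 4)), 2) = Pow(Rational(-363, 4), 2) = Rational(131769, 16)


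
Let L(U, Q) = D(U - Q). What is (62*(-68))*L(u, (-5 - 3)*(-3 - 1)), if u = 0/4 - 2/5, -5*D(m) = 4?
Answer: 16864/5 ≈ 3372.8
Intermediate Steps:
D(m) = -4/5 (D(m) = -1/5*4 = -4/5)
u = -2/5 (u = 0*(1/4) - 2*1/5 = 0 - 2/5 = -2/5 ≈ -0.40000)
L(U, Q) = -4/5
(62*(-68))*L(u, (-5 - 3)*(-3 - 1)) = (62*(-68))*(-4/5) = -4216*(-4/5) = 16864/5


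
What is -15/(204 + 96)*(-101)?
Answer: 101/20 ≈ 5.0500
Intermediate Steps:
-15/(204 + 96)*(-101) = -15/300*(-101) = -15*1/300*(-101) = -1/20*(-101) = 101/20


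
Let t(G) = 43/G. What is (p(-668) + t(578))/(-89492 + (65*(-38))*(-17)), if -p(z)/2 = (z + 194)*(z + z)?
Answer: 732053141/27456156 ≈ 26.663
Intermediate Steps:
p(z) = -4*z*(194 + z) (p(z) = -2*(z + 194)*(z + z) = -2*(194 + z)*2*z = -4*z*(194 + z))
(p(-668) + t(578))/(-89492 + (65*(-38))*(-17)) = (-4*(-668)*(194 - 668) + 43/578)/(-89492 + (65*(-38))*(-17)) = (-4*(-668)*(-474) + 43*(1/578))/(-89492 - 2470*(-17)) = (-1266528 + 43/578)/(-89492 + 41990) = -732053141/578/(-47502) = -732053141/578*(-1/47502) = 732053141/27456156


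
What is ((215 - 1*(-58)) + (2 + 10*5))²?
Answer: 105625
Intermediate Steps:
((215 - 1*(-58)) + (2 + 10*5))² = ((215 + 58) + (2 + 50))² = (273 + 52)² = 325² = 105625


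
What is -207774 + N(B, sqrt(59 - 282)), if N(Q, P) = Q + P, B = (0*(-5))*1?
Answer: -207774 + I*sqrt(223) ≈ -2.0777e+5 + 14.933*I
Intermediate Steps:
B = 0 (B = 0*1 = 0)
N(Q, P) = P + Q
-207774 + N(B, sqrt(59 - 282)) = -207774 + (sqrt(59 - 282) + 0) = -207774 + (sqrt(-223) + 0) = -207774 + (I*sqrt(223) + 0) = -207774 + I*sqrt(223)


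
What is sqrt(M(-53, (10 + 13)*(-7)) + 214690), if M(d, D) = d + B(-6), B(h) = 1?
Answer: sqrt(214638) ≈ 463.29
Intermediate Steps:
M(d, D) = 1 + d (M(d, D) = d + 1 = 1 + d)
sqrt(M(-53, (10 + 13)*(-7)) + 214690) = sqrt((1 - 53) + 214690) = sqrt(-52 + 214690) = sqrt(214638)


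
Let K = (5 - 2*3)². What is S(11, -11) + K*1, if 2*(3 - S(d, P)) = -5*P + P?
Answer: -18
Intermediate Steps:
S(d, P) = 3 + 2*P (S(d, P) = 3 - (-5*P + P)/2 = 3 - (-2)*P = 3 + 2*P)
K = 1 (K = (5 - 6)² = (-1)² = 1)
S(11, -11) + K*1 = (3 + 2*(-11)) + 1*1 = (3 - 22) + 1 = -19 + 1 = -18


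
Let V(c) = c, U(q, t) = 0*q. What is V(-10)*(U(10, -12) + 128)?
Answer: -1280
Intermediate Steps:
U(q, t) = 0
V(-10)*(U(10, -12) + 128) = -10*(0 + 128) = -10*128 = -1280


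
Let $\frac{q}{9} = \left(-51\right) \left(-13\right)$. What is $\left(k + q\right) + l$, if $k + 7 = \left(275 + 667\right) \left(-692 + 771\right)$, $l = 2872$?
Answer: $83250$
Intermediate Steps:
$q = 5967$ ($q = 9 \left(\left(-51\right) \left(-13\right)\right) = 9 \cdot 663 = 5967$)
$k = 74411$ ($k = -7 + \left(275 + 667\right) \left(-692 + 771\right) = -7 + 942 \cdot 79 = -7 + 74418 = 74411$)
$\left(k + q\right) + l = \left(74411 + 5967\right) + 2872 = 80378 + 2872 = 83250$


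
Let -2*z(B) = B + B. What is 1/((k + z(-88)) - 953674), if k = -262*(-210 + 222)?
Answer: -1/956730 ≈ -1.0452e-6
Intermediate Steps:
z(B) = -B (z(B) = -(B + B)/2 = -B)
k = -3144 (k = -262*12 = -3144)
1/((k + z(-88)) - 953674) = 1/((-3144 - 1*(-88)) - 953674) = 1/((-3144 + 88) - 953674) = 1/(-3056 - 953674) = 1/(-956730) = -1/956730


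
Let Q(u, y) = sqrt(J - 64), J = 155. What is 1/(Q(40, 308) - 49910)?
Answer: -7130/355858287 - sqrt(91)/2491008009 ≈ -2.0040e-5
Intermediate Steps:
Q(u, y) = sqrt(91) (Q(u, y) = sqrt(155 - 64) = sqrt(91))
1/(Q(40, 308) - 49910) = 1/(sqrt(91) - 49910) = 1/(-49910 + sqrt(91))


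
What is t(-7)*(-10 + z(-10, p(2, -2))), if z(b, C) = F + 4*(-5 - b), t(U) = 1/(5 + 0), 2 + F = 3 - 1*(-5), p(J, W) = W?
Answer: 16/5 ≈ 3.2000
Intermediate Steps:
F = 6 (F = -2 + (3 - 1*(-5)) = -2 + (3 + 5) = -2 + 8 = 6)
t(U) = 1/5
z(b, C) = -14 - 4*b (z(b, C) = 6 + 4*(-5 - b) = 6 + (-20 - 4*b) = -14 - 4*b)
t(-7)*(-10 + z(-10, p(2, -2))) = (-10 + (-14 - 4*(-10)))/5 = (-10 + (-14 + 40))/5 = (-10 + 26)/5 = (1/5)*16 = 16/5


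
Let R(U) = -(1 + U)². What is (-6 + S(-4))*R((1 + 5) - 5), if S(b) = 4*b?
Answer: 88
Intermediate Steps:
(-6 + S(-4))*R((1 + 5) - 5) = (-6 + 4*(-4))*(-(1 + ((1 + 5) - 5))²) = (-6 - 16)*(-(1 + (6 - 5))²) = -(-22)*(1 + 1)² = -(-22)*2² = -(-22)*4 = -22*(-4) = 88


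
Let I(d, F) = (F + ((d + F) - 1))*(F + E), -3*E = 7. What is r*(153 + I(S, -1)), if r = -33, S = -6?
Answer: -6039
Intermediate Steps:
E = -7/3 (E = -⅓*7 = -7/3 ≈ -2.3333)
I(d, F) = (-7/3 + F)*(-1 + d + 2*F) (I(d, F) = (F + ((d + F) - 1))*(F - 7/3) = (F + ((F + d) - 1))*(-7/3 + F) = (F + (-1 + F + d))*(-7/3 + F) = (-1 + d + 2*F)*(-7/3 + F) = (-7/3 + F)*(-1 + d + 2*F))
r*(153 + I(S, -1)) = -33*(153 + (7/3 + 2*(-1)² - 17/3*(-1) - 7/3*(-6) - 1*(-6))) = -33*(153 + (7/3 + 2*1 + 17/3 + 14 + 6)) = -33*(153 + (7/3 + 2 + 17/3 + 14 + 6)) = -33*(153 + 30) = -33*183 = -6039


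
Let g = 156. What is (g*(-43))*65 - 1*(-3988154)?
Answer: 3552134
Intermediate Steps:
(g*(-43))*65 - 1*(-3988154) = (156*(-43))*65 - 1*(-3988154) = -6708*65 + 3988154 = -436020 + 3988154 = 3552134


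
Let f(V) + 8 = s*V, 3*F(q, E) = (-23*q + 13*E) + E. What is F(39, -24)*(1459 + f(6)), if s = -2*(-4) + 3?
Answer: -623487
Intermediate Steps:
F(q, E) = -23*q/3 + 14*E/3 (F(q, E) = ((-23*q + 13*E) + E)/3 = (-23*q + 14*E)/3 = -23*q/3 + 14*E/3)
s = 11 (s = 8 + 3 = 11)
f(V) = -8 + 11*V
F(39, -24)*(1459 + f(6)) = (-23/3*39 + (14/3)*(-24))*(1459 + (-8 + 11*6)) = (-299 - 112)*(1459 + (-8 + 66)) = -411*(1459 + 58) = -411*1517 = -623487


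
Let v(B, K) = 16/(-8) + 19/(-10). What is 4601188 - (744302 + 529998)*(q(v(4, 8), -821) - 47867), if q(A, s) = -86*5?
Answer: 61549468288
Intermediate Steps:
v(B, K) = -39/10 (v(B, K) = 16*(-⅛) + 19*(-⅒) = -2 - 19/10 = -39/10)
q(A, s) = -430
4601188 - (744302 + 529998)*(q(v(4, 8), -821) - 47867) = 4601188 - (744302 + 529998)*(-430 - 47867) = 4601188 - 1274300*(-48297) = 4601188 - 1*(-61544867100) = 4601188 + 61544867100 = 61549468288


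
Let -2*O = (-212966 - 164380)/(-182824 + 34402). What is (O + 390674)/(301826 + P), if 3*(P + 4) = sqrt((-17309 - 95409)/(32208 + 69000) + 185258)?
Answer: 1328429080754426616660/1026304120683420271487 - 57984427755*sqrt(118599829072923)/1026304120683420271487 ≈ 1.2938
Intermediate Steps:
P = -4 + sqrt(118599829072923)/75906 (P = -4 + sqrt((-17309 - 95409)/(32208 + 69000) + 185258)/3 = -4 + sqrt(-112718/101208 + 185258)/3 = -4 + sqrt(-112718*1/101208 + 185258)/3 = -4 + sqrt(-56359/50604 + 185258)/3 = -4 + sqrt(9374739473/50604)/3 = -4 + (sqrt(118599829072923)/25302)/3 = -4 + sqrt(118599829072923)/75906 ≈ 139.47)
O = -62891/49474 (O = -(-212966 - 164380)/(2*(-182824 + 34402)) = -(-188673)/(-148422) = -(-188673)*(-1)/148422 = -1/2*62891/24737 = -62891/49474 ≈ -1.2712)
(O + 390674)/(301826 + P) = (-62891/49474 + 390674)/(301826 + (-4 + sqrt(118599829072923)/75906)) = 19328142585/(49474*(301822 + sqrt(118599829072923)/75906))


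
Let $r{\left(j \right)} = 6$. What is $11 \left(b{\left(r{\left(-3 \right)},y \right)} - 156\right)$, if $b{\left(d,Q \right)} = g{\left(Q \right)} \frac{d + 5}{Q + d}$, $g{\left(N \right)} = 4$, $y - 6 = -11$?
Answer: $-1232$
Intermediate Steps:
$y = -5$ ($y = 6 - 11 = -5$)
$b{\left(d,Q \right)} = \frac{4 \left(5 + d\right)}{Q + d}$ ($b{\left(d,Q \right)} = 4 \frac{d + 5}{Q + d} = 4 \frac{5 + d}{Q + d} = \frac{4 \left(5 + d\right)}{Q + d}$)
$11 \left(b{\left(r{\left(-3 \right)},y \right)} - 156\right) = 11 \left(\frac{4 \left(5 + 6\right)}{-5 + 6} - 156\right) = 11 \left(4 \cdot 1^{-1} \cdot 11 - 156\right) = 11 \left(4 \cdot 1 \cdot 11 - 156\right) = 11 \left(44 - 156\right) = 11 \left(-112\right) = -1232$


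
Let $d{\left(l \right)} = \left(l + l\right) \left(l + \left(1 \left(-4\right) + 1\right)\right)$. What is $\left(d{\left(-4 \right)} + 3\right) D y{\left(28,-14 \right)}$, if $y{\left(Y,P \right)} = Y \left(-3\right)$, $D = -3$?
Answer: $14868$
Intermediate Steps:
$d{\left(l \right)} = 2 l \left(-3 + l\right)$ ($d{\left(l \right)} = 2 l \left(l + \left(-4 + 1\right)\right) = 2 l \left(l - 3\right) = 2 l \left(-3 + l\right)$)
$y{\left(Y,P \right)} = - 3 Y$
$\left(d{\left(-4 \right)} + 3\right) D y{\left(28,-14 \right)} = \left(2 \left(-4\right) \left(-3 - 4\right) + 3\right) \left(-3\right) \left(\left(-3\right) 28\right) = \left(2 \left(-4\right) \left(-7\right) + 3\right) \left(-3\right) \left(-84\right) = \left(56 + 3\right) \left(-3\right) \left(-84\right) = 59 \left(-3\right) \left(-84\right) = \left(-177\right) \left(-84\right) = 14868$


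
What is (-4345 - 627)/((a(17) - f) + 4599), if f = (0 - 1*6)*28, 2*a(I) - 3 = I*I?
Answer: -4972/4913 ≈ -1.0120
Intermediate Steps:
a(I) = 3/2 + I²/2 (a(I) = 3/2 + (I*I)/2 = 3/2 + I²/2)
f = -168 (f = (0 - 6)*28 = -6*28 = -168)
(-4345 - 627)/((a(17) - f) + 4599) = (-4345 - 627)/(((3/2 + (½)*17²) - 1*(-168)) + 4599) = -4972/(((3/2 + (½)*289) + 168) + 4599) = -4972/(((3/2 + 289/2) + 168) + 4599) = -4972/((146 + 168) + 4599) = -4972/(314 + 4599) = -4972/4913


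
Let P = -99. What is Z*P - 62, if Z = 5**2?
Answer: -2537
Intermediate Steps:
Z = 25
Z*P - 62 = 25*(-99) - 62 = -2475 - 62 = -2537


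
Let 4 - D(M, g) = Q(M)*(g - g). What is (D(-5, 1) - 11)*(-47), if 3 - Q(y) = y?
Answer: 329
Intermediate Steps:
Q(y) = 3 - y
D(M, g) = 4 (D(M, g) = 4 - (3 - M)*(g - g) = 4 - (3 - M)*0 = 4 - 1*0 = 4 + 0 = 4)
(D(-5, 1) - 11)*(-47) = (4 - 11)*(-47) = -7*(-47) = 329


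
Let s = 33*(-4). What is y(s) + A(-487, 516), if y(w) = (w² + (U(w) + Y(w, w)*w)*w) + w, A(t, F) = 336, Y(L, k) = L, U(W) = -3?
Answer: -2281944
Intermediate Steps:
s = -132
y(w) = w + w² + w*(-3 + w²) (y(w) = (w² + (-3 + w*w)*w) + w = (w² + (-3 + w²)*w) + w = (w² + w*(-3 + w²)) + w = w + w² + w*(-3 + w²))
y(s) + A(-487, 516) = -132*(-2 - 132 + (-132)²) + 336 = -132*(-2 - 132 + 17424) + 336 = -132*17290 + 336 = -2282280 + 336 = -2281944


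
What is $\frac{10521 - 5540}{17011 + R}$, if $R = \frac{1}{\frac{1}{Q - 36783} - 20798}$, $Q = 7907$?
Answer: $\frac{2991404547069}{10216177997663} \approx 0.29281$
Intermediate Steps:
$R = - \frac{28876}{600563049}$ ($R = \frac{1}{\frac{1}{7907 - 36783} - 20798} = \frac{1}{\frac{1}{-28876} - 20798} = \frac{1}{- \frac{1}{28876} - 20798} = \frac{1}{- \frac{600563049}{28876}} = - \frac{28876}{600563049} \approx -4.8082 \cdot 10^{-5}$)
$\frac{10521 - 5540}{17011 + R} = \frac{10521 - 5540}{17011 - \frac{28876}{600563049}} = \frac{4981}{\frac{10216177997663}{600563049}} = 4981 \cdot \frac{600563049}{10216177997663} = \frac{2991404547069}{10216177997663}$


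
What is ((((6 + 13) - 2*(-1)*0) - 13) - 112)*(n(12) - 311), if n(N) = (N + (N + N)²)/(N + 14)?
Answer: 397394/13 ≈ 30569.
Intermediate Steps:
n(N) = (N + 4*N²)/(14 + N) (n(N) = (N + (2*N)²)/(14 + N) = (N + 4*N²)/(14 + N))
((((6 + 13) - 2*(-1)*0) - 13) - 112)*(n(12) - 311) = ((((6 + 13) - 2*(-1)*0) - 13) - 112)*(12*(1 + 4*12)/(14 + 12) - 311) = (((19 + 2*0) - 13) - 112)*(12*(1 + 48)/26 - 311) = (((19 + 0) - 13) - 112)*(12*(1/26)*49 - 311) = ((19 - 13) - 112)*(294/13 - 311) = (6 - 112)*(-3749/13) = -106*(-3749/13) = 397394/13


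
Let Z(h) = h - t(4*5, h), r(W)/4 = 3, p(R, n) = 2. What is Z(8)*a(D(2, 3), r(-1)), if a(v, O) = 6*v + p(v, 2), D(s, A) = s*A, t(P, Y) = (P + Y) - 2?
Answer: -684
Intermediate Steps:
r(W) = 12 (r(W) = 4*3 = 12)
t(P, Y) = -2 + P + Y
D(s, A) = A*s
a(v, O) = 2 + 6*v (a(v, O) = 6*v + 2 = 2 + 6*v)
Z(h) = -18 (Z(h) = h - (-2 + 4*5 + h) = h - (-2 + 20 + h) = h - (18 + h) = h + (-18 - h) = -18)
Z(8)*a(D(2, 3), r(-1)) = -18*(2 + 6*(3*2)) = -18*(2 + 6*6) = -18*(2 + 36) = -18*38 = -684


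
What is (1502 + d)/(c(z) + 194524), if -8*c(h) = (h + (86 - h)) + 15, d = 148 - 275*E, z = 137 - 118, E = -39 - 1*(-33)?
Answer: 8800/518697 ≈ 0.016966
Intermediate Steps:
E = -6 (E = -39 + 33 = -6)
z = 19
d = 1798 (d = 148 - 275*(-6) = 148 + 1650 = 1798)
c(h) = -101/8 (c(h) = -((h + (86 - h)) + 15)/8 = -(86 + 15)/8 = -⅛*101 = -101/8)
(1502 + d)/(c(z) + 194524) = (1502 + 1798)/(-101/8 + 194524) = 3300/(1556091/8) = 3300*(8/1556091) = 8800/518697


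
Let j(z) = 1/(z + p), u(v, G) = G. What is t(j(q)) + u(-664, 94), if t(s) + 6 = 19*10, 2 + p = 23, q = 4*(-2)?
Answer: 278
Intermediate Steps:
q = -8
p = 21 (p = -2 + 23 = 21)
j(z) = 1/(21 + z) (j(z) = 1/(z + 21) = 1/(21 + z))
t(s) = 184 (t(s) = -6 + 19*10 = -6 + 190 = 184)
t(j(q)) + u(-664, 94) = 184 + 94 = 278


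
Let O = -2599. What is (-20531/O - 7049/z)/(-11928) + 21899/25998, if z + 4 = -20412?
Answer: 109911156579417/130591214634496 ≈ 0.84164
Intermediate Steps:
z = -20416 (z = -4 - 20412 = -20416)
(-20531/O - 7049/z)/(-11928) + 21899/25998 = (-20531/(-2599) - 7049/(-20416))/(-11928) + 21899/25998 = (-20531*(-1/2599) - 7049*(-1/20416))*(-1/11928) + 21899*(1/25998) = (20531/2599 + 7049/20416)*(-1/11928) + 21899/25998 = (437481247/53061184)*(-1/11928) + 21899/25998 = -62497321/90416257536 + 21899/25998 = 109911156579417/130591214634496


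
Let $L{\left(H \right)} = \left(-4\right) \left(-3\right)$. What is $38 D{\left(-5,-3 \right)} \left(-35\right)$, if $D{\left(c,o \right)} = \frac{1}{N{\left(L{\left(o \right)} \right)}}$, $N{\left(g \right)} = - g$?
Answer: $\frac{665}{6} \approx 110.83$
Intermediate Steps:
$L{\left(H \right)} = 12$
$D{\left(c,o \right)} = - \frac{1}{12}$ ($D{\left(c,o \right)} = \frac{1}{\left(-1\right) 12} = \frac{1}{-12} = - \frac{1}{12}$)
$38 D{\left(-5,-3 \right)} \left(-35\right) = 38 \left(- \frac{1}{12}\right) \left(-35\right) = \left(- \frac{19}{6}\right) \left(-35\right) = \frac{665}{6}$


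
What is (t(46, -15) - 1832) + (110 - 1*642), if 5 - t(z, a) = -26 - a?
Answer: -2348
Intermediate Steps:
t(z, a) = 31 + a (t(z, a) = 5 - (-26 - a) = 5 + (26 + a) = 31 + a)
(t(46, -15) - 1832) + (110 - 1*642) = ((31 - 15) - 1832) + (110 - 1*642) = (16 - 1832) + (110 - 642) = -1816 - 532 = -2348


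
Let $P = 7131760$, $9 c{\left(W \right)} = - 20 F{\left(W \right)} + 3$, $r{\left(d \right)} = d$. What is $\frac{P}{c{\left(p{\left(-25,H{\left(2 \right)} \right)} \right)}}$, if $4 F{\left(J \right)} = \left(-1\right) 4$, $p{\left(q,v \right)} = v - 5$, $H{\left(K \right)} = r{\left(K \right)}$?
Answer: $\frac{64185840}{23} \approx 2.7907 \cdot 10^{6}$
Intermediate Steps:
$H{\left(K \right)} = K$
$p{\left(q,v \right)} = -5 + v$ ($p{\left(q,v \right)} = v - 5 = -5 + v$)
$F{\left(J \right)} = -1$ ($F{\left(J \right)} = \frac{\left(-1\right) 4}{4} = \frac{1}{4} \left(-4\right) = -1$)
$c{\left(W \right)} = \frac{23}{9}$ ($c{\left(W \right)} = \frac{\left(-20\right) \left(-1\right) + 3}{9} = \frac{20 + 3}{9} = \frac{1}{9} \cdot 23 = \frac{23}{9}$)
$\frac{P}{c{\left(p{\left(-25,H{\left(2 \right)} \right)} \right)}} = \frac{7131760}{\frac{23}{9}} = 7131760 \cdot \frac{9}{23} = \frac{64185840}{23}$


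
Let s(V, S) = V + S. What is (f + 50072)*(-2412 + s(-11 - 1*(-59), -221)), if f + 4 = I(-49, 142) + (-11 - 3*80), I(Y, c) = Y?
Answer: -128650280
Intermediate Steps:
s(V, S) = S + V
f = -304 (f = -4 + (-49 + (-11 - 3*80)) = -4 + (-49 + (-11 - 240)) = -4 + (-49 - 251) = -4 - 300 = -304)
(f + 50072)*(-2412 + s(-11 - 1*(-59), -221)) = (-304 + 50072)*(-2412 + (-221 + (-11 - 1*(-59)))) = 49768*(-2412 + (-221 + (-11 + 59))) = 49768*(-2412 + (-221 + 48)) = 49768*(-2412 - 173) = 49768*(-2585) = -128650280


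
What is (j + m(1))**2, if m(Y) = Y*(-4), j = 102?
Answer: 9604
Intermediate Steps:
m(Y) = -4*Y
(j + m(1))**2 = (102 - 4*1)**2 = (102 - 4)**2 = 98**2 = 9604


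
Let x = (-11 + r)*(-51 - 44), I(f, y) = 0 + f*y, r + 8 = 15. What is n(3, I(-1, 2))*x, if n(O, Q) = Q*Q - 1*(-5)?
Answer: 3420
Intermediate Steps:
r = 7 (r = -8 + 15 = 7)
I(f, y) = f*y
n(O, Q) = 5 + Q² (n(O, Q) = Q² + 5 = 5 + Q²)
x = 380 (x = (-11 + 7)*(-51 - 44) = -4*(-95) = 380)
n(3, I(-1, 2))*x = (5 + (-1*2)²)*380 = (5 + (-2)²)*380 = (5 + 4)*380 = 9*380 = 3420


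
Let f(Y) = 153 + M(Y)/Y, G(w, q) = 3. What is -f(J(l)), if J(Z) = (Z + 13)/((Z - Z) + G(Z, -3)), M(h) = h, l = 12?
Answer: -154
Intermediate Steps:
J(Z) = 13/3 + Z/3 (J(Z) = (Z + 13)/((Z - Z) + 3) = (13 + Z)/(0 + 3) = (13 + Z)/3 = (13 + Z)*(⅓) = 13/3 + Z/3)
f(Y) = 154 (f(Y) = 153 + Y/Y = 153 + 1 = 154)
-f(J(l)) = -1*154 = -154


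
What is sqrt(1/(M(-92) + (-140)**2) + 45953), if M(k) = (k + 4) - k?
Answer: sqrt(26125015777)/754 ≈ 214.37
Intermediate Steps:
M(k) = 4 (M(k) = (4 + k) - k = 4)
sqrt(1/(M(-92) + (-140)**2) + 45953) = sqrt(1/(4 + (-140)**2) + 45953) = sqrt(1/(4 + 19600) + 45953) = sqrt(1/19604 + 45953) = sqrt(900862613/19604) = sqrt(26125015777)/754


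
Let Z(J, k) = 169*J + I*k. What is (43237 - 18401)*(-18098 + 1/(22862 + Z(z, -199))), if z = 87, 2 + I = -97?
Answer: -12870016032006/28633 ≈ -4.4948e+8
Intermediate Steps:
I = -99 (I = -2 - 97 = -99)
Z(J, k) = -99*k + 169*J (Z(J, k) = 169*J - 99*k = -99*k + 169*J)
(43237 - 18401)*(-18098 + 1/(22862 + Z(z, -199))) = (43237 - 18401)*(-18098 + 1/(22862 + (-99*(-199) + 169*87))) = 24836*(-18098 + 1/(22862 + (19701 + 14703))) = 24836*(-18098 + 1/(22862 + 34404)) = 24836*(-18098 + 1/57266) = 24836*(-1036400067/57266) = -12870016032006/28633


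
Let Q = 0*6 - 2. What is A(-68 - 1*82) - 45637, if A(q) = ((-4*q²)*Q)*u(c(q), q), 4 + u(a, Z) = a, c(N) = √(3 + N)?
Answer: -765637 + 1260000*I*√3 ≈ -7.6564e+5 + 2.1824e+6*I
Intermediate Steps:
u(a, Z) = -4 + a
Q = -2 (Q = 0 - 2 = -2)
A(q) = 8*q²*(-4 + √(3 + q)) (A(q) = (-4*q²*(-2))*(-4 + √(3 + q)) = (8*q²)*(-4 + √(3 + q)) = 8*q²*(-4 + √(3 + q)))
A(-68 - 1*82) - 45637 = 8*(-68 - 1*82)²*(-4 + √(3 + (-68 - 1*82))) - 45637 = 8*(-68 - 82)²*(-4 + √(3 + (-68 - 82))) - 45637 = 8*(-150)²*(-4 + √(3 - 150)) - 45637 = 8*22500*(-4 + √(-147)) - 45637 = 8*22500*(-4 + 7*I*√3) - 45637 = (-720000 + 1260000*I*√3) - 45637 = -765637 + 1260000*I*√3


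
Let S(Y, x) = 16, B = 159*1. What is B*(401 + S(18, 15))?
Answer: 66303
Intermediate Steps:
B = 159
B*(401 + S(18, 15)) = 159*(401 + 16) = 159*417 = 66303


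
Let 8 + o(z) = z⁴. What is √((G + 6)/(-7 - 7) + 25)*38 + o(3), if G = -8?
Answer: 73 + 152*√77/7 ≈ 263.54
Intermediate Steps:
o(z) = -8 + z⁴
√((G + 6)/(-7 - 7) + 25)*38 + o(3) = √((-8 + 6)/(-7 - 7) + 25)*38 + (-8 + 3⁴) = √(-2/(-14) + 25)*38 + (-8 + 81) = √(-2*(-1/14) + 25)*38 + 73 = √(⅐ + 25)*38 + 73 = √(176/7)*38 + 73 = (4*√77/7)*38 + 73 = 152*√77/7 + 73 = 73 + 152*√77/7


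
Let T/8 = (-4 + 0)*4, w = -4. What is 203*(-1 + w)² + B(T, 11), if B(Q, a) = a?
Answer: 5086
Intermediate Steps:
T = -128 (T = 8*((-4 + 0)*4) = 8*(-4*4) = 8*(-16) = -128)
203*(-1 + w)² + B(T, 11) = 203*(-1 - 4)² + 11 = 203*(-5)² + 11 = 203*25 + 11 = 5075 + 11 = 5086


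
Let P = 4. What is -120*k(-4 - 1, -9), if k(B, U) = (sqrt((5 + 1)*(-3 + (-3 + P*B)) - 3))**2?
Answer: 19080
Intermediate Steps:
k(B, U) = -39 + 24*B (k(B, U) = (sqrt((5 + 1)*(-3 + (-3 + 4*B)) - 3))**2 = (sqrt(6*(-6 + 4*B) - 3))**2 = (sqrt((-36 + 24*B) - 3))**2 = (sqrt(-39 + 24*B))**2 = -39 + 24*B)
-120*k(-4 - 1, -9) = -120*(-39 + 24*(-4 - 1)) = -120*(-39 + 24*(-5)) = -120*(-39 - 120) = -120*(-159) = 19080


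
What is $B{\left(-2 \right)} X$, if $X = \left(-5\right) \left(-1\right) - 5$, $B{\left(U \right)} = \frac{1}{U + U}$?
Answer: $0$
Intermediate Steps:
$B{\left(U \right)} = \frac{1}{2 U}$
$X = 0$ ($X = 5 - 5 = 0$)
$B{\left(-2 \right)} X = \frac{1}{2 \left(-2\right)} 0 = \frac{1}{2} \left(- \frac{1}{2}\right) 0 = \left(- \frac{1}{4}\right) 0 = 0$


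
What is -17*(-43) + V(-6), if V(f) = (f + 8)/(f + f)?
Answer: 4385/6 ≈ 730.83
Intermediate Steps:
V(f) = (8 + f)/(2*f) (V(f) = (8 + f)/((2*f)) = (8 + f)*(1/(2*f)) = (8 + f)/(2*f))
-17*(-43) + V(-6) = -17*(-43) + (½)*(8 - 6)/(-6) = 731 + (½)*(-⅙)*2 = 731 - ⅙ = 4385/6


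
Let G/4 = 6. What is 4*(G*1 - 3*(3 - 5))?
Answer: 120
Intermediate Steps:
G = 24 (G = 4*6 = 24)
4*(G*1 - 3*(3 - 5)) = 4*(24*1 - 3*(3 - 5)) = 4*(24 - 3*(-2)) = 4*(24 + 6) = 4*30 = 120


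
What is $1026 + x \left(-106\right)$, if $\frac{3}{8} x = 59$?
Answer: $- \frac{46954}{3} \approx -15651.0$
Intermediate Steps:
$x = \frac{472}{3}$ ($x = \frac{8}{3} \cdot 59 = \frac{472}{3} \approx 157.33$)
$1026 + x \left(-106\right) = 1026 + \frac{472}{3} \left(-106\right) = 1026 - \frac{50032}{3} = - \frac{46954}{3}$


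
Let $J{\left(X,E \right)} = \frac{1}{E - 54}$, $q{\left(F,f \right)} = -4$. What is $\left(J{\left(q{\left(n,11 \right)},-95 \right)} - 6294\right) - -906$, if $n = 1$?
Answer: $- \frac{802813}{149} \approx -5388.0$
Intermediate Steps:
$J{\left(X,E \right)} = \frac{1}{-54 + E}$
$\left(J{\left(q{\left(n,11 \right)},-95 \right)} - 6294\right) - -906 = \left(\frac{1}{-54 - 95} - 6294\right) - -906 = \left(\frac{1}{-149} - 6294\right) + 906 = \left(- \frac{1}{149} - 6294\right) + 906 = - \frac{937807}{149} + 906 = - \frac{802813}{149}$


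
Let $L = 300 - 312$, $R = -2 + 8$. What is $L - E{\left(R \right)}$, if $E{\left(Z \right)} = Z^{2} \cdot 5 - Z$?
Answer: $-186$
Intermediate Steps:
$R = 6$
$E{\left(Z \right)} = - Z + 5 Z^{2}$ ($E{\left(Z \right)} = 5 Z^{2} - Z = - Z + 5 Z^{2}$)
$L = -12$
$L - E{\left(R \right)} = -12 - 6 \left(-1 + 5 \cdot 6\right) = -12 - 6 \left(-1 + 30\right) = -12 - 6 \cdot 29 = -12 - 174 = -186$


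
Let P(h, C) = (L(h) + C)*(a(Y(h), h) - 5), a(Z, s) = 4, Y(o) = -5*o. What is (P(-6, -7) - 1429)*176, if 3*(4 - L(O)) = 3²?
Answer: -250448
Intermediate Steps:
L(O) = 1 (L(O) = 4 - ⅓*3² = 4 - ⅓*9 = 4 - 3 = 1)
P(h, C) = -1 - C (P(h, C) = (1 + C)*(4 - 5) = (1 + C)*(-1) = -1 - C)
(P(-6, -7) - 1429)*176 = ((-1 - 1*(-7)) - 1429)*176 = ((-1 + 7) - 1429)*176 = (6 - 1429)*176 = -1423*176 = -250448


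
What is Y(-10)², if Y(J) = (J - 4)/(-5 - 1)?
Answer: 49/9 ≈ 5.4444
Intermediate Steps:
Y(J) = ⅔ - J/6 (Y(J) = (-4 + J)/(-6) = (-4 + J)*(-⅙) = ⅔ - J/6)
Y(-10)² = (⅔ - ⅙*(-10))² = (⅔ + 5/3)² = (7/3)² = 49/9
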